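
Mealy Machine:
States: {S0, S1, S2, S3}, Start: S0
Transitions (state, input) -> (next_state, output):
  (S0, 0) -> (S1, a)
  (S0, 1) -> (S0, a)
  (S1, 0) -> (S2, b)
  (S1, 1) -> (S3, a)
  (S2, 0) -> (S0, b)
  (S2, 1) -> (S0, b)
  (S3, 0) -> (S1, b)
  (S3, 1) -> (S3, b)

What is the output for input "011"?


Step-by-step:
  (S0, 0) -> (S1, a)
  (S1, 1) -> (S3, a)
  (S3, 1) -> (S3, b)

"aab"


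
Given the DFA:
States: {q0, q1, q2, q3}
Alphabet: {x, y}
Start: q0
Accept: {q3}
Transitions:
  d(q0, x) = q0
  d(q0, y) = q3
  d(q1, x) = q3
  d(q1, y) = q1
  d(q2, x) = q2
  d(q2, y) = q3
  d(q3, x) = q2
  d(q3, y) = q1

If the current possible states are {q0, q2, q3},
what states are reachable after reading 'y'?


Apply transition on 'y' from each current state:
  d(q0, y) = q3
  d(q2, y) = q3
  d(q3, y) = q1

{q1, q3}


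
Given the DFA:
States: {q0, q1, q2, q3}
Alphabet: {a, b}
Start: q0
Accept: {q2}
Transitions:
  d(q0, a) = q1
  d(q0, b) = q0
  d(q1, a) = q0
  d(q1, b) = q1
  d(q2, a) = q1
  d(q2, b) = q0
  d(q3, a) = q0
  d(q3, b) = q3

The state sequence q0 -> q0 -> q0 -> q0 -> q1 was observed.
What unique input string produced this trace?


Trace back each transition to find the symbol:
  q0 --[b]--> q0
  q0 --[b]--> q0
  q0 --[b]--> q0
  q0 --[a]--> q1

"bbba"


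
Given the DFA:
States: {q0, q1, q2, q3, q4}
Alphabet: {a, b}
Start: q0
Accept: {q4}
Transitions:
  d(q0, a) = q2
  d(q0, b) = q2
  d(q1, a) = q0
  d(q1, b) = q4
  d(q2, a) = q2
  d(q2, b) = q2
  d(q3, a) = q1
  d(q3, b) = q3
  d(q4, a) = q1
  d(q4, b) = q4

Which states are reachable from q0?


BFS from q0:
  layer 0: {q0}
  layer 1: {q2}

{q0, q2}


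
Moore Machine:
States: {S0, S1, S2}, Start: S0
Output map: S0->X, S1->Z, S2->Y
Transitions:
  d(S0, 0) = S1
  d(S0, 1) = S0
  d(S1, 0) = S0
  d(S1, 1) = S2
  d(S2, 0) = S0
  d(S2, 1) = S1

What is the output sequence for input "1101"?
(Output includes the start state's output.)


Start: S0 (output X)
  --1--> S0 (output X)
  --1--> S0 (output X)
  --0--> S1 (output Z)
  --1--> S2 (output Y)

"XXXZY"


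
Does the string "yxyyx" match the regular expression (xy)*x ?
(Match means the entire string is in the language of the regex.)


|string| = 5; first = 'y'; last = 'x'

No, "yxyyx" does not match (xy)*x


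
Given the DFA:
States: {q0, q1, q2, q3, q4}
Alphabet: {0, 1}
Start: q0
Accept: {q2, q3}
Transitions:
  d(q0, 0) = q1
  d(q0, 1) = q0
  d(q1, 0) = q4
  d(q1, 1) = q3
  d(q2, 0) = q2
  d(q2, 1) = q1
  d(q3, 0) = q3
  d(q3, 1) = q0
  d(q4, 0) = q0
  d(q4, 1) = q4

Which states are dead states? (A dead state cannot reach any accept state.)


Forward reachability from each state:
  q0 -> reaches accept state q3 (live)
  q1 -> reaches accept state q3 (live)
  q2 -> reaches accept state q2 (live)
  q3 -> reaches accept state q3 (live)
  q4 -> reaches accept state q3 (live)

None (all states can reach an accept state)


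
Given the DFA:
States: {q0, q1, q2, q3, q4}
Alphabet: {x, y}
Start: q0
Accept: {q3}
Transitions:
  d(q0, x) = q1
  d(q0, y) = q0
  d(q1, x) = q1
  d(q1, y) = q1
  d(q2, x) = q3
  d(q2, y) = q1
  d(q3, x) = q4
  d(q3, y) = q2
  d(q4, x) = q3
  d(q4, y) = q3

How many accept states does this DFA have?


Accept states listed: {q3}
Counting: q3(1)

1


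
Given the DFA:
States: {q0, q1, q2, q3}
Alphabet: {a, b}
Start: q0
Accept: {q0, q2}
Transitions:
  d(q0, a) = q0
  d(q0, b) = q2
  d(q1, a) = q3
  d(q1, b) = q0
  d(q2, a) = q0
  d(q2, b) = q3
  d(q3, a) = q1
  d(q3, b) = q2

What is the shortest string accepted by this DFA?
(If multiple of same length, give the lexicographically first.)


BFS by string length (lex-first path to each state shown):
  len 0: q0<-""
Found accept state at length 0.

"" (empty string)


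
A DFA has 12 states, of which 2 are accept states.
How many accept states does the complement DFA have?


Complement swaps accept and non-accept states.
12 - 2 = 10

10


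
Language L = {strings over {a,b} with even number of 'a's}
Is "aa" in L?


count('a') = 2; 2 mod 2 = 0

Yes, "aa" is in L


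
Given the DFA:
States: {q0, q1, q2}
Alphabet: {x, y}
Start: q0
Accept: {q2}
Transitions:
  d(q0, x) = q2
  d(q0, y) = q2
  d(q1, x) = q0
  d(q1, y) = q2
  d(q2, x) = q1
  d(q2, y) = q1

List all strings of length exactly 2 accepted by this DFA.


All strings of length 2: 4 total
Accepted: 0

None


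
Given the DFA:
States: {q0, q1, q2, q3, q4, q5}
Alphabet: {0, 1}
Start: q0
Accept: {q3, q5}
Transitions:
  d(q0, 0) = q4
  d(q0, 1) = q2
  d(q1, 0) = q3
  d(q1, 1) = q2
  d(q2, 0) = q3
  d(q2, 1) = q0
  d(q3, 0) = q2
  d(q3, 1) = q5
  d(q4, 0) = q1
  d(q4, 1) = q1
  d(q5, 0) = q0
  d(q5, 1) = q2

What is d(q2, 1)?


Looking up transition d(q2, 1)

q0


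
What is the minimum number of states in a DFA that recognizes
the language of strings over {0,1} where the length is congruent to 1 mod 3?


States track (length) mod 3.
Need 3 states: one per remainder 0..2; accept = remainder 1.

3


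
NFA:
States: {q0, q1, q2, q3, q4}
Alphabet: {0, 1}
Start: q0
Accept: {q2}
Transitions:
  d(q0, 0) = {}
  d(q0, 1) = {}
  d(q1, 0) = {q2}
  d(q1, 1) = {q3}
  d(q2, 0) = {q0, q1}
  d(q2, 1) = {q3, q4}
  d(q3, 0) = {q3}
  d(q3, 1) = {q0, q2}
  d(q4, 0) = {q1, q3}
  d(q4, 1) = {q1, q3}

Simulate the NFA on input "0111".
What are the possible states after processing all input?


Start: {q0}
  --0--> {}
  --1--> {}
  --1--> {}
  --1--> {}

{} (empty set, no valid transitions)


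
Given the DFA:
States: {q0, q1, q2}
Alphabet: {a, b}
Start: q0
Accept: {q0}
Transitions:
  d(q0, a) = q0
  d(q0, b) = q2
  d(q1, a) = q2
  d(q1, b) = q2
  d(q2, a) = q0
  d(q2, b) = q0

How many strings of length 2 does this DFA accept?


Enumerating all length-2 strings:
  "aa" -> q0 [accept]
  "ab" -> q2 [reject]
  "ba" -> q0 [accept]
  "bb" -> q0 [accept]

3 out of 4


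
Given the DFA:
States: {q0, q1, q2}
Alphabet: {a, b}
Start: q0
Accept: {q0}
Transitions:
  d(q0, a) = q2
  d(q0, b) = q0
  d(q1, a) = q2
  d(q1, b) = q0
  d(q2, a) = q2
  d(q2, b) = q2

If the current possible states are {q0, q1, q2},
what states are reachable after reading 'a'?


Apply transition on 'a' from each current state:
  d(q0, a) = q2
  d(q1, a) = q2
  d(q2, a) = q2

{q2}


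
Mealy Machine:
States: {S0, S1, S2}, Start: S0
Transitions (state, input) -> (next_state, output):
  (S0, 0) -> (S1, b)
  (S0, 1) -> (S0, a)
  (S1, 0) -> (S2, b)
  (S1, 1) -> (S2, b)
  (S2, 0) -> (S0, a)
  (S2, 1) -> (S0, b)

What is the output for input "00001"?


Step-by-step:
  (S0, 0) -> (S1, b)
  (S1, 0) -> (S2, b)
  (S2, 0) -> (S0, a)
  (S0, 0) -> (S1, b)
  (S1, 1) -> (S2, b)

"bbabb"


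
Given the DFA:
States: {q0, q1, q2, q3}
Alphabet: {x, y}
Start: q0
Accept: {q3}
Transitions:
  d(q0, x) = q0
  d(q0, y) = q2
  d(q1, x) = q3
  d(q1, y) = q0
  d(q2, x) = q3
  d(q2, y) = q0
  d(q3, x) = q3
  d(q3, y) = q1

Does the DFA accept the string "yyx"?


Trace: q0 -> q2 -> q0 -> q0
Final state: q0
Accept states: {q3}

No, rejected (final state q0 is not an accept state)


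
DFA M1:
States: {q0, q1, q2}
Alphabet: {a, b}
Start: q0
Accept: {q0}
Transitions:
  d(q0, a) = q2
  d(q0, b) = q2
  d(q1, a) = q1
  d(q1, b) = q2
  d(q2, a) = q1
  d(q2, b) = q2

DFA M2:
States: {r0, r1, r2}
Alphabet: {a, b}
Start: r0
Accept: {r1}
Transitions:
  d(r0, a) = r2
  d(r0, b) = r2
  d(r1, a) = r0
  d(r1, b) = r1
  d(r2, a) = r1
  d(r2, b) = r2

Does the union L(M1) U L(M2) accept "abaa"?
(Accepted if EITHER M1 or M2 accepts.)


M1: final=q1 accepted=False
M2: final=r0 accepted=False

No, union rejects (neither accepts)


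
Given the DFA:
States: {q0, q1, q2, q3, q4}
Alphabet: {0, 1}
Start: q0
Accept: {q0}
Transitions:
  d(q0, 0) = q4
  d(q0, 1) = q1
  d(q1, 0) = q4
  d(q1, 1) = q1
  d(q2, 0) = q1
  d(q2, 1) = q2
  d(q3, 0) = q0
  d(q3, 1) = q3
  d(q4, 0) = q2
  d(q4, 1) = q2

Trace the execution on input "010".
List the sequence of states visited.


Input: 010
d(q0, 0) = q4
d(q4, 1) = q2
d(q2, 0) = q1


q0 -> q4 -> q2 -> q1


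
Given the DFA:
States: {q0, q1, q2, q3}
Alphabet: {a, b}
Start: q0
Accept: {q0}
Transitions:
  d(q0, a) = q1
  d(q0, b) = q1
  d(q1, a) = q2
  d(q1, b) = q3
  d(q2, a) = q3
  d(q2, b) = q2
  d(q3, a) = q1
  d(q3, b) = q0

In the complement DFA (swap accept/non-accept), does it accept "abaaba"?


Trace: q0 -> q1 -> q3 -> q1 -> q2 -> q2 -> q3
Final: q3
Original accept: {q0}
Complement: q3 is not in original accept

Yes, complement accepts (original rejects)


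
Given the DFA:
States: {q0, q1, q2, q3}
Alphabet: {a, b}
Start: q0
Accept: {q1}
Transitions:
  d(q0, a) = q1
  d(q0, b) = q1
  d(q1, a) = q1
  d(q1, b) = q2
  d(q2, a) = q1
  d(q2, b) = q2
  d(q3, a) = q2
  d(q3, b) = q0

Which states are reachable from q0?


BFS from q0:
  layer 0: {q0}
  layer 1: {q1}
  layer 2: {q2}

{q0, q1, q2}


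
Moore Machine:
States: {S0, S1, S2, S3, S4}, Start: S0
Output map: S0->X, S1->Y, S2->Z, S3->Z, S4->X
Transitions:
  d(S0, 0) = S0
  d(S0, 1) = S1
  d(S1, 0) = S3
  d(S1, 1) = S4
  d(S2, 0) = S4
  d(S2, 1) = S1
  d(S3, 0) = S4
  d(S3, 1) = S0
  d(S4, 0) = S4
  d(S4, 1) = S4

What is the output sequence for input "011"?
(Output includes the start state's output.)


Start: S0 (output X)
  --0--> S0 (output X)
  --1--> S1 (output Y)
  --1--> S4 (output X)

"XXYX"


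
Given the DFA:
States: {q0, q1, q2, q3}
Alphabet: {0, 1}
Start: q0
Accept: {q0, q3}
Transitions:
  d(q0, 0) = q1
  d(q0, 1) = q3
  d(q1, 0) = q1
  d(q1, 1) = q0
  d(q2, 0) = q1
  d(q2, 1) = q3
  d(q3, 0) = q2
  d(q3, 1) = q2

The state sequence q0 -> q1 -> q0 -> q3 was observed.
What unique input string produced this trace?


Trace back each transition to find the symbol:
  q0 --[0]--> q1
  q1 --[1]--> q0
  q0 --[1]--> q3

"011"


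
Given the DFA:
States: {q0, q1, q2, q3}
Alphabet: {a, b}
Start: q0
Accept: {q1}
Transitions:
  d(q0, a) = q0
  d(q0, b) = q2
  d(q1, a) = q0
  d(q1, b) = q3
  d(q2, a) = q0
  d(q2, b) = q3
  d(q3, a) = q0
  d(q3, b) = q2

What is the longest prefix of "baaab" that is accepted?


Run the DFA, marking each prefix where the state is accepting:
  "" -> q0 [reject]
  "b" -> q2 [reject]
  "ba" -> q0 [reject]
  "baa" -> q0 [reject]
  "baaa" -> q0 [reject]
  "baaab" -> q2 [reject]

No prefix is accepted


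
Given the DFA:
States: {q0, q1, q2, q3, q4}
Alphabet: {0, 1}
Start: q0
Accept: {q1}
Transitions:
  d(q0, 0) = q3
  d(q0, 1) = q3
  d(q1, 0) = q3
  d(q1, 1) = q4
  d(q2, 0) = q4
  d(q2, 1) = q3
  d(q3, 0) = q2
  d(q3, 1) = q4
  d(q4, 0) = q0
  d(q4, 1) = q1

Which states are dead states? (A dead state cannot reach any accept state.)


Forward reachability from each state:
  q0 -> reaches accept state q1 (live)
  q1 -> reaches accept state q1 (live)
  q2 -> reaches accept state q1 (live)
  q3 -> reaches accept state q1 (live)
  q4 -> reaches accept state q1 (live)

None (all states can reach an accept state)


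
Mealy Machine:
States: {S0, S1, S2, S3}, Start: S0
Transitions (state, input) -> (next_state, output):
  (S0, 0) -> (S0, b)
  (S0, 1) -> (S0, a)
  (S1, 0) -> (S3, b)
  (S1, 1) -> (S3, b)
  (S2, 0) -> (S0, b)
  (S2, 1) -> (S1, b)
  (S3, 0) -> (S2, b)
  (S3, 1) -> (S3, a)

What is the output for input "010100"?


Step-by-step:
  (S0, 0) -> (S0, b)
  (S0, 1) -> (S0, a)
  (S0, 0) -> (S0, b)
  (S0, 1) -> (S0, a)
  (S0, 0) -> (S0, b)
  (S0, 0) -> (S0, b)

"bababb"


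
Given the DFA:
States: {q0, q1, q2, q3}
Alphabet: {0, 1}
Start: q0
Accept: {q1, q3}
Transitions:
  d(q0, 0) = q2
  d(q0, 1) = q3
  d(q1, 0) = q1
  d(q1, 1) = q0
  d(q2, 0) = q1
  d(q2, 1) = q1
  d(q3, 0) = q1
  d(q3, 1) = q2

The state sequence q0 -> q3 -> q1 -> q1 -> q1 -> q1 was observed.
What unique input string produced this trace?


Trace back each transition to find the symbol:
  q0 --[1]--> q3
  q3 --[0]--> q1
  q1 --[0]--> q1
  q1 --[0]--> q1
  q1 --[0]--> q1

"10000"


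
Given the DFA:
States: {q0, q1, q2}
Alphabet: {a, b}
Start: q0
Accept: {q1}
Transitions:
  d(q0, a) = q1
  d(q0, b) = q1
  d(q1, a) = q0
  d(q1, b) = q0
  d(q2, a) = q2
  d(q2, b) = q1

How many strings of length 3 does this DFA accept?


Enumerating all length-3 strings:
  "aaa" -> q1 [accept]
  "aab" -> q1 [accept]
  "aba" -> q1 [accept]
  "abb" -> q1 [accept]
  "baa" -> q1 [accept]
  "bab" -> q1 [accept]
  "bba" -> q1 [accept]
  "bbb" -> q1 [accept]

8 out of 8


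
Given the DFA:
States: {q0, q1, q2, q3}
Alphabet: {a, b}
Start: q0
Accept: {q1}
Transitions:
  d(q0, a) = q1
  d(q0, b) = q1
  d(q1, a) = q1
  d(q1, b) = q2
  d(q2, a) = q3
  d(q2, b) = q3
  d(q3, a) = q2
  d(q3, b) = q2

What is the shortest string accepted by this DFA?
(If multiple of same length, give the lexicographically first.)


BFS by string length (lex-first path to each state shown):
  len 0: q0<-""
  len 1: q1<-"a"
Found accept state at length 1.

"a"


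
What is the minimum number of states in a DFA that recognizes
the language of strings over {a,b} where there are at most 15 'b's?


States: count = 0, 1, ..., 15 (all accepting; 16 states), plus a dead state for count > 15.
Total: 16 + 1 = 17.

17


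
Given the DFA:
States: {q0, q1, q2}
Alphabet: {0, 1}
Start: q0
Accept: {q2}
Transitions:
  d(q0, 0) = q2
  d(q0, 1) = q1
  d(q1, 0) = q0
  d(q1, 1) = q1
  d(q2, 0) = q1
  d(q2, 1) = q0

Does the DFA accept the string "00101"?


Trace: q0 -> q2 -> q1 -> q1 -> q0 -> q1
Final state: q1
Accept states: {q2}

No, rejected (final state q1 is not an accept state)


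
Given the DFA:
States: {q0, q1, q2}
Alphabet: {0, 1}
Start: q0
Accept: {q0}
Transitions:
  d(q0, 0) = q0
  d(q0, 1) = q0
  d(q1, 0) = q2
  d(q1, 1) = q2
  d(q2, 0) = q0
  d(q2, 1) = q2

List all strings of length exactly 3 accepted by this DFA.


All strings of length 3: 8 total
Accepted: 8

"000", "001", "010", "011", "100", "101", "110", "111"


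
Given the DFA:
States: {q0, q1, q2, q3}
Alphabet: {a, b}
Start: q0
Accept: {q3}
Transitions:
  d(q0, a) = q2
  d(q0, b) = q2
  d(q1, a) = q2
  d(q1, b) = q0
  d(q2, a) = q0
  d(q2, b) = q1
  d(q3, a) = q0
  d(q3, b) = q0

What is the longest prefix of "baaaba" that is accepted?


Run the DFA, marking each prefix where the state is accepting:
  "" -> q0 [reject]
  "b" -> q2 [reject]
  "ba" -> q0 [reject]
  "baa" -> q2 [reject]
  "baaa" -> q0 [reject]
  "baaab" -> q2 [reject]
  "baaaba" -> q0 [reject]

No prefix is accepted


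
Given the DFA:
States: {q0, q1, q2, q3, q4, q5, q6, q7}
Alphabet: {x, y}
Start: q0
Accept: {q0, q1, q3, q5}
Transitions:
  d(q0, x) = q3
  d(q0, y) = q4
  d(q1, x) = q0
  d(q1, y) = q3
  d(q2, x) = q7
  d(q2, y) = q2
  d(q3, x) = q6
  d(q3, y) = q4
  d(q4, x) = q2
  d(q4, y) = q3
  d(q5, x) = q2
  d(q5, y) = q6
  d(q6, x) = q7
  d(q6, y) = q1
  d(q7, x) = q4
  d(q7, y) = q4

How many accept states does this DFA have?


Accept states listed: {q0, q1, q3, q5}
Counting: q0(1) q1(2) q3(3) q5(4)

4


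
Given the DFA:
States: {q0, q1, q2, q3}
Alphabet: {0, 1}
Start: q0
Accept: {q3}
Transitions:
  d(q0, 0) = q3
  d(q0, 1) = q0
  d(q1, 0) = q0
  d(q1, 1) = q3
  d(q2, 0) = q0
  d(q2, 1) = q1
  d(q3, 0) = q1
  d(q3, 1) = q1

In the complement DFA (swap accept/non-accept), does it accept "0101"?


Trace: q0 -> q3 -> q1 -> q0 -> q0
Final: q0
Original accept: {q3}
Complement: q0 is not in original accept

Yes, complement accepts (original rejects)


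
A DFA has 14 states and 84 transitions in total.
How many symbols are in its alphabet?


Each state has exactly one transition per symbol.
|alphabet| = transitions / states = 84 / 14 = 6

6


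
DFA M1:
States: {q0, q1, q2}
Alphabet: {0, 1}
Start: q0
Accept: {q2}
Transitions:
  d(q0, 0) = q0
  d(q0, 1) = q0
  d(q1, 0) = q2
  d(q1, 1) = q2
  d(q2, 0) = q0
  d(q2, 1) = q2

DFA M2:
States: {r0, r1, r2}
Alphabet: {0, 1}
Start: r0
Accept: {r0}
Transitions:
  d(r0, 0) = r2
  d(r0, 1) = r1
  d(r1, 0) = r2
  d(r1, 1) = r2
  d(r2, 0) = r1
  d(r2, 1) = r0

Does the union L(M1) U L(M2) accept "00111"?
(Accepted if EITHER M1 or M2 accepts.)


M1: final=q0 accepted=False
M2: final=r1 accepted=False

No, union rejects (neither accepts)


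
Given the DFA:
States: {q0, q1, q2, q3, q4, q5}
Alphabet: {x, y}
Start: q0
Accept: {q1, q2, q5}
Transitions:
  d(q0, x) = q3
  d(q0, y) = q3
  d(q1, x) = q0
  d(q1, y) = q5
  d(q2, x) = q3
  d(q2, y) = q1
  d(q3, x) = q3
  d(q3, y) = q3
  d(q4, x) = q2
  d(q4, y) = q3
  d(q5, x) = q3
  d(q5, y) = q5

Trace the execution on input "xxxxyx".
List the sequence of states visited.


Input: xxxxyx
d(q0, x) = q3
d(q3, x) = q3
d(q3, x) = q3
d(q3, x) = q3
d(q3, y) = q3
d(q3, x) = q3


q0 -> q3 -> q3 -> q3 -> q3 -> q3 -> q3


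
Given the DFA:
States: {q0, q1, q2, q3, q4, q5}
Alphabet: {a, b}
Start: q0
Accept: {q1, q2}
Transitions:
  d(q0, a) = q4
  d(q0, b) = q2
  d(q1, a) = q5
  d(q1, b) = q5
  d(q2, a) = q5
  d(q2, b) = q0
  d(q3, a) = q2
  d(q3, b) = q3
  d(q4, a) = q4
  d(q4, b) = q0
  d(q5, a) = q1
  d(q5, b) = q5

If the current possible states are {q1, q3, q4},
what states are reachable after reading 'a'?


Apply transition on 'a' from each current state:
  d(q1, a) = q5
  d(q3, a) = q2
  d(q4, a) = q4

{q2, q4, q5}


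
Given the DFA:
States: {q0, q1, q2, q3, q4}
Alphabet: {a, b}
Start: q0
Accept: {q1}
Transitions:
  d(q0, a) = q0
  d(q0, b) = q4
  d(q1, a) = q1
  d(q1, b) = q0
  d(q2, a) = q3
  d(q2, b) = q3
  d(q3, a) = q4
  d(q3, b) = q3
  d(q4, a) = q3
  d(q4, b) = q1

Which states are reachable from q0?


BFS from q0:
  layer 0: {q0}
  layer 1: {q4}
  layer 2: {q1, q3}

{q0, q1, q3, q4}


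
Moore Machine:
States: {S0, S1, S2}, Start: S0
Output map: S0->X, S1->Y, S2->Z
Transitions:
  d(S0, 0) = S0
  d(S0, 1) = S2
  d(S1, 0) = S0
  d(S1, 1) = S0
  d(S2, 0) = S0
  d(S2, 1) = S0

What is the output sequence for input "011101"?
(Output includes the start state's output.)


Start: S0 (output X)
  --0--> S0 (output X)
  --1--> S2 (output Z)
  --1--> S0 (output X)
  --1--> S2 (output Z)
  --0--> S0 (output X)
  --1--> S2 (output Z)

"XXZXZXZ"


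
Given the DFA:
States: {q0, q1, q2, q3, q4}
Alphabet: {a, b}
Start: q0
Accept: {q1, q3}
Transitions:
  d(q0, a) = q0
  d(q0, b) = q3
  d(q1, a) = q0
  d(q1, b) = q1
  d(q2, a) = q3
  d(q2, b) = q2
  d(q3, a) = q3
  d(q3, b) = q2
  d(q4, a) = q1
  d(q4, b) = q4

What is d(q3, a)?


Looking up transition d(q3, a)

q3


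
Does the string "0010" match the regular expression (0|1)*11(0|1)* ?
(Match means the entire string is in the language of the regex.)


|string| = 4; first = '0'; last = '0'

No, "0010" does not match (0|1)*11(0|1)*


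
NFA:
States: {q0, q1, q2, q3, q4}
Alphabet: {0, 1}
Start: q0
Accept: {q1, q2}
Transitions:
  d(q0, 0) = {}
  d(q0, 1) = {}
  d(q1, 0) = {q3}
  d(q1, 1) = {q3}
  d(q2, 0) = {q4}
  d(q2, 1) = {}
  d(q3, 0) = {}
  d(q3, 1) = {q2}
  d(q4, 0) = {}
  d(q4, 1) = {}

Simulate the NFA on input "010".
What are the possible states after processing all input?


Start: {q0}
  --0--> {}
  --1--> {}
  --0--> {}

{} (empty set, no valid transitions)


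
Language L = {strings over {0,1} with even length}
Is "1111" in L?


length = 4; 4 mod 2 = 0

Yes, "1111" is in L


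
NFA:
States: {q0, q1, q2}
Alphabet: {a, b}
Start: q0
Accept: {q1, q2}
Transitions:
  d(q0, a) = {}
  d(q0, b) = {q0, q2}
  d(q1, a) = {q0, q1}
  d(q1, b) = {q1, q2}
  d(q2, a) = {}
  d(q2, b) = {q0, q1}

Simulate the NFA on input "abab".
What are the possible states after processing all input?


Start: {q0}
  --a--> {}
  --b--> {}
  --a--> {}
  --b--> {}

{} (empty set, no valid transitions)


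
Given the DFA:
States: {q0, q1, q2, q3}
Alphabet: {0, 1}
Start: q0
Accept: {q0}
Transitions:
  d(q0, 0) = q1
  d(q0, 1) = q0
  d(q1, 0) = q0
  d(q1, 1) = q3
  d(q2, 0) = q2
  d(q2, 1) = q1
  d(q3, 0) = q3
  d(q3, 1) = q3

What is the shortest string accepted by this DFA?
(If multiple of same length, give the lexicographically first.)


BFS by string length (lex-first path to each state shown):
  len 0: q0<-""
Found accept state at length 0.

"" (empty string)


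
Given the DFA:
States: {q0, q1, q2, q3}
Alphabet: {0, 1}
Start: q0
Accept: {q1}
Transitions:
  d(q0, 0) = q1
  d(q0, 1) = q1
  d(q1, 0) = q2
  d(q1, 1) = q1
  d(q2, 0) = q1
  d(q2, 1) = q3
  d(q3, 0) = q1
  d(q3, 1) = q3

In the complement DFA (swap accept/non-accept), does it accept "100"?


Trace: q0 -> q1 -> q2 -> q1
Final: q1
Original accept: {q1}
Complement: q1 is in original accept

No, complement rejects (original accepts)


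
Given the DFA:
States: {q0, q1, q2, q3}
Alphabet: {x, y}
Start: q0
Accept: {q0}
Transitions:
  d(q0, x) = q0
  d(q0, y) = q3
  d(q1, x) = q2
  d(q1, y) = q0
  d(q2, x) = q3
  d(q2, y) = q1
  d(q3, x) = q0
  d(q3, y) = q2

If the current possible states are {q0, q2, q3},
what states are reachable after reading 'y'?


Apply transition on 'y' from each current state:
  d(q0, y) = q3
  d(q2, y) = q1
  d(q3, y) = q2

{q1, q2, q3}


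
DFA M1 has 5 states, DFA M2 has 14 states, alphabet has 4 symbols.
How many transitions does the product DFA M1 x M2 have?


Product DFA has 5 * 14 = 70 states.
Each has 4 transitions: 70 * 4 = 280

280


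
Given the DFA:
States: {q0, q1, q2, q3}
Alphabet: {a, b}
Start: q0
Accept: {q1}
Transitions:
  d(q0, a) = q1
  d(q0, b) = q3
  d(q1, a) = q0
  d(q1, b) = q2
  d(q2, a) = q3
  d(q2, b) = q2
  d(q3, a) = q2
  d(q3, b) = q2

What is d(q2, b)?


Looking up transition d(q2, b)

q2


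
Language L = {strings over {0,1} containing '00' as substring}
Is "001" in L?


'00' occurs at index 0

Yes, "001" is in L


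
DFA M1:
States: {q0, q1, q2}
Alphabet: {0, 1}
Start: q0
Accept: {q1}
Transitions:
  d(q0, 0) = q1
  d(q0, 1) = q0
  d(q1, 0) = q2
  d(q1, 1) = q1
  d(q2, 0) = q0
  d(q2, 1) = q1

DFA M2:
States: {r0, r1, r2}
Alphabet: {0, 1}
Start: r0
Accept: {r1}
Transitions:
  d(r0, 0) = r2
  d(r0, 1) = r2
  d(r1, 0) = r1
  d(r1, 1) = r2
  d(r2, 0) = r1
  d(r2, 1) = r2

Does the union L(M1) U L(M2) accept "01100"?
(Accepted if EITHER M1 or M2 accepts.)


M1: final=q0 accepted=False
M2: final=r1 accepted=True

Yes, union accepts


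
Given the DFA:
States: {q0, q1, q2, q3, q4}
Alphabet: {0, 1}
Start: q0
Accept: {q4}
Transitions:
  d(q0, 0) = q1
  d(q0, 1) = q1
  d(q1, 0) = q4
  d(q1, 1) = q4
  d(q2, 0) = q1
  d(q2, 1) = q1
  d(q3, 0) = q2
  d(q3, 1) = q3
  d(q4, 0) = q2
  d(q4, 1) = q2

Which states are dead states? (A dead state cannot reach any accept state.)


Forward reachability from each state:
  q0 -> reaches accept state q4 (live)
  q1 -> reaches accept state q4 (live)
  q2 -> reaches accept state q4 (live)
  q3 -> reaches accept state q4 (live)
  q4 -> reaches accept state q4 (live)

None (all states can reach an accept state)


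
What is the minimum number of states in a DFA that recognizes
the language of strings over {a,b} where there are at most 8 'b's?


States: count = 0, 1, ..., 8 (all accepting; 9 states), plus a dead state for count > 8.
Total: 9 + 1 = 10.

10


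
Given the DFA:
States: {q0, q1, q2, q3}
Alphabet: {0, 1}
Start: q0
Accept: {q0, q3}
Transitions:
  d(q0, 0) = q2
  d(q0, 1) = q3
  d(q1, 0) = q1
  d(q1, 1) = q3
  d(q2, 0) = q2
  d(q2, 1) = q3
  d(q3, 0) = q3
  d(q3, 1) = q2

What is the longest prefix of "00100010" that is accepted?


Run the DFA, marking each prefix where the state is accepting:
  "" -> q0 [accept]
  "0" -> q2 [reject]
  "00" -> q2 [reject]
  "001" -> q3 [accept]
  "0010" -> q3 [accept]
  "00100" -> q3 [accept]
  "001000" -> q3 [accept]
  "0010001" -> q2 [reject]
  "00100010" -> q2 [reject]

"001000"


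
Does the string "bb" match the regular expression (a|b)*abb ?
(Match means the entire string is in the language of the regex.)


|string| = 2; first = 'b'; last = 'b'

No, "bb" does not match (a|b)*abb


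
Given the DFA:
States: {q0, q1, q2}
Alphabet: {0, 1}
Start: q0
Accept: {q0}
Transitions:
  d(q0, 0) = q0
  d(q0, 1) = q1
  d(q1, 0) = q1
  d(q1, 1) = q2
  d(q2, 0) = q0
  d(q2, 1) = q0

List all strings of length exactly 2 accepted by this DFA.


All strings of length 2: 4 total
Accepted: 1

"00"


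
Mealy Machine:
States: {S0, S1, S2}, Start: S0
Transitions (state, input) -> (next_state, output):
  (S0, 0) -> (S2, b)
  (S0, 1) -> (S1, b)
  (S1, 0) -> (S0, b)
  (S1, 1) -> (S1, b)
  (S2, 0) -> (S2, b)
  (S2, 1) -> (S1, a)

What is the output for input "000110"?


Step-by-step:
  (S0, 0) -> (S2, b)
  (S2, 0) -> (S2, b)
  (S2, 0) -> (S2, b)
  (S2, 1) -> (S1, a)
  (S1, 1) -> (S1, b)
  (S1, 0) -> (S0, b)

"bbbabb"


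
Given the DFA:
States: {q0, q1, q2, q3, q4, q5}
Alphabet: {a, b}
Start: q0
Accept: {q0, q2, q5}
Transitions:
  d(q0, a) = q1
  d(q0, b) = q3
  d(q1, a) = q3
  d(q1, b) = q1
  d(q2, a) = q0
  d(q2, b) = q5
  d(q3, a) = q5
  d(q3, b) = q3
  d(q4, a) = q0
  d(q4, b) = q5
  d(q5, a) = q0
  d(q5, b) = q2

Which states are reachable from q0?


BFS from q0:
  layer 0: {q0}
  layer 1: {q1, q3}
  layer 2: {q5}
  layer 3: {q2}

{q0, q1, q2, q3, q5}


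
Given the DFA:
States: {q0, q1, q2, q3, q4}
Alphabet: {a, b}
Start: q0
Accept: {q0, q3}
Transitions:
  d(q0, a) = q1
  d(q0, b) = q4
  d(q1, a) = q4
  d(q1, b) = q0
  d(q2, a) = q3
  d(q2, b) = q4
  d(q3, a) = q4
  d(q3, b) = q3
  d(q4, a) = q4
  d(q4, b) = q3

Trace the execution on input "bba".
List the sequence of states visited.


Input: bba
d(q0, b) = q4
d(q4, b) = q3
d(q3, a) = q4


q0 -> q4 -> q3 -> q4


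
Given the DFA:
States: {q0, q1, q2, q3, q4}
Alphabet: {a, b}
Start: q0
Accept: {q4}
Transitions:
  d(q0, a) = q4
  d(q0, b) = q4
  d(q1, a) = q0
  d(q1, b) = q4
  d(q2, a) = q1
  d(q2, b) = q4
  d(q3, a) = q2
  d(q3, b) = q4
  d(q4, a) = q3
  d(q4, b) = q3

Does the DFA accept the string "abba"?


Trace: q0 -> q4 -> q3 -> q4 -> q3
Final state: q3
Accept states: {q4}

No, rejected (final state q3 is not an accept state)


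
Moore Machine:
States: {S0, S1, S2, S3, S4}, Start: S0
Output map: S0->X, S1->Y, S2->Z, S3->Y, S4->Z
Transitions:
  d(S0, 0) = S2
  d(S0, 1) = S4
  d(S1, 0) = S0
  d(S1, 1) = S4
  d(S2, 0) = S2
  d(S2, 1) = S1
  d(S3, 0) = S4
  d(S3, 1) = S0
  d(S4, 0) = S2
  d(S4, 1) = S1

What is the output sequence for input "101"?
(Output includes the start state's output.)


Start: S0 (output X)
  --1--> S4 (output Z)
  --0--> S2 (output Z)
  --1--> S1 (output Y)

"XZZY"


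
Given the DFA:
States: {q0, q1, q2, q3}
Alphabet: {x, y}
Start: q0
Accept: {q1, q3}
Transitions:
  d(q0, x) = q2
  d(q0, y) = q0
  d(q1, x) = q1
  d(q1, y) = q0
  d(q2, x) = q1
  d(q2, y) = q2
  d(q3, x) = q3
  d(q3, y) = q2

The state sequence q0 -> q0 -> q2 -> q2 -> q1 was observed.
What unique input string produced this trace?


Trace back each transition to find the symbol:
  q0 --[y]--> q0
  q0 --[x]--> q2
  q2 --[y]--> q2
  q2 --[x]--> q1

"yxyx"


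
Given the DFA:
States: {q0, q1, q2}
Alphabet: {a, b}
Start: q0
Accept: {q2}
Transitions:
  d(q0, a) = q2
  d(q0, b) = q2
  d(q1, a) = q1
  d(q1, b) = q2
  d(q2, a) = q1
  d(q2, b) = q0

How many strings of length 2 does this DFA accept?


Enumerating all length-2 strings:
  "aa" -> q1 [reject]
  "ab" -> q0 [reject]
  "ba" -> q1 [reject]
  "bb" -> q0 [reject]

0 out of 4


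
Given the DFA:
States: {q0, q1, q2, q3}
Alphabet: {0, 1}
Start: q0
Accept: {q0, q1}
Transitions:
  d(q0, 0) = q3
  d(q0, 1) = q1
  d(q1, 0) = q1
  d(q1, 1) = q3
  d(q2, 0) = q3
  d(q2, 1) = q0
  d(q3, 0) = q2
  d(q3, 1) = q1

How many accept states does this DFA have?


Accept states listed: {q0, q1}
Counting: q0(1) q1(2)

2


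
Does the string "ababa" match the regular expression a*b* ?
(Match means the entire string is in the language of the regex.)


|string| = 5; first = 'a'; last = 'a'

No, "ababa" does not match a*b*


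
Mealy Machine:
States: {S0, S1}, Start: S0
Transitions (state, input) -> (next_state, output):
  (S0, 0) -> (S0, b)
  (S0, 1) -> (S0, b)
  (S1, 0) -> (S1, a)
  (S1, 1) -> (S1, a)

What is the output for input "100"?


Step-by-step:
  (S0, 1) -> (S0, b)
  (S0, 0) -> (S0, b)
  (S0, 0) -> (S0, b)

"bbb"


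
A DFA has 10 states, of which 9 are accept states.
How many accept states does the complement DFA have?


Complement swaps accept and non-accept states.
10 - 9 = 1

1


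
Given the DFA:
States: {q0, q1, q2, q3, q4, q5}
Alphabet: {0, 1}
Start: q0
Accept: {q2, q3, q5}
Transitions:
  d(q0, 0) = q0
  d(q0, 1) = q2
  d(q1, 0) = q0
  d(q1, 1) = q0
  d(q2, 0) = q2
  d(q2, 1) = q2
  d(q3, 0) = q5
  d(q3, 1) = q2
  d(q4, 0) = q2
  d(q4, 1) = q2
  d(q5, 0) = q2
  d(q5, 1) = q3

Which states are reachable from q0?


BFS from q0:
  layer 0: {q0}
  layer 1: {q2}

{q0, q2}


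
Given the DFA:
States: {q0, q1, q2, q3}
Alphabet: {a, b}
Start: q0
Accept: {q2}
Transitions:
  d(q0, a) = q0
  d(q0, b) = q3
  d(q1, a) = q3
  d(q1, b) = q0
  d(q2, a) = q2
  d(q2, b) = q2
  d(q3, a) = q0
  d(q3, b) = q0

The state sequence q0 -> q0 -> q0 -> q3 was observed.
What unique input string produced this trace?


Trace back each transition to find the symbol:
  q0 --[a]--> q0
  q0 --[a]--> q0
  q0 --[b]--> q3

"aab"


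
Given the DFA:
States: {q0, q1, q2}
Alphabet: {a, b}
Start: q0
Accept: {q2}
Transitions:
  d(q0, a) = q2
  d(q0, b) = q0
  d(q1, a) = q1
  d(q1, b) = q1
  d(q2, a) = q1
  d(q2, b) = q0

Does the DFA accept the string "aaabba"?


Trace: q0 -> q2 -> q1 -> q1 -> q1 -> q1 -> q1
Final state: q1
Accept states: {q2}

No, rejected (final state q1 is not an accept state)


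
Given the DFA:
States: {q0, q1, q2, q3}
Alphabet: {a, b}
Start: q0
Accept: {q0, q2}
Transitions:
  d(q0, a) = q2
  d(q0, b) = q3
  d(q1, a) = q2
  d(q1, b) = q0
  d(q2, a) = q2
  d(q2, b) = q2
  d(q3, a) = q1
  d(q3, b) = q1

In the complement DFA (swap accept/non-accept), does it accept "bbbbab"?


Trace: q0 -> q3 -> q1 -> q0 -> q3 -> q1 -> q0
Final: q0
Original accept: {q0, q2}
Complement: q0 is in original accept

No, complement rejects (original accepts)


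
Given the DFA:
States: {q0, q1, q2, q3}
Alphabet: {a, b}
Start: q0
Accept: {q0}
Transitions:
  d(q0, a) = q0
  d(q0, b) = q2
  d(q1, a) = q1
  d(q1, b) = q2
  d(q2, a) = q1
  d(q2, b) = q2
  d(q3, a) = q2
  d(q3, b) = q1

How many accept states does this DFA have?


Accept states listed: {q0}
Counting: q0(1)

1


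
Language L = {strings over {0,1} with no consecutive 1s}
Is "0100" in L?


'11' does not occur

Yes, "0100" is in L


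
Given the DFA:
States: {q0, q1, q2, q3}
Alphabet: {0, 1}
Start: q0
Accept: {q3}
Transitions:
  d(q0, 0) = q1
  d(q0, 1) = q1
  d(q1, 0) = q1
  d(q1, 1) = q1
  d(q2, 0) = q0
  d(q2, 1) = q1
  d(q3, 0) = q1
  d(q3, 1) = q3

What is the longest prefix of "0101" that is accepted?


Run the DFA, marking each prefix where the state is accepting:
  "" -> q0 [reject]
  "0" -> q1 [reject]
  "01" -> q1 [reject]
  "010" -> q1 [reject]
  "0101" -> q1 [reject]

No prefix is accepted


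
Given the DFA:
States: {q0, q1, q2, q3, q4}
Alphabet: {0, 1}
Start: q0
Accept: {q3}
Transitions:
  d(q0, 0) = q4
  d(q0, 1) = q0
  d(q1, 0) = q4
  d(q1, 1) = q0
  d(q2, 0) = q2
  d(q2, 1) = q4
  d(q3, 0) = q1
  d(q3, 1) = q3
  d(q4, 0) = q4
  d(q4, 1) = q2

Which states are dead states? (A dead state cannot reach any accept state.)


Forward reachability from each state:
  q0 -> reaches {q0, q2, q4}, no accept state (dead)
  q1 -> reaches {q0, q1, q2, q4}, no accept state (dead)
  q2 -> reaches {q2, q4}, no accept state (dead)
  q3 -> reaches accept state q3 (live)
  q4 -> reaches {q2, q4}, no accept state (dead)

{q0, q1, q2, q4}


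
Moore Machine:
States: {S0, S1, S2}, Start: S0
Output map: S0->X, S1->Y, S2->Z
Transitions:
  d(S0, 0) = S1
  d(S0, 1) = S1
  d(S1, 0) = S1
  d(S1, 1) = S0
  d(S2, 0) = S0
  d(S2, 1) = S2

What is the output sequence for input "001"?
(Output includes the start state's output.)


Start: S0 (output X)
  --0--> S1 (output Y)
  --0--> S1 (output Y)
  --1--> S0 (output X)

"XYYX"


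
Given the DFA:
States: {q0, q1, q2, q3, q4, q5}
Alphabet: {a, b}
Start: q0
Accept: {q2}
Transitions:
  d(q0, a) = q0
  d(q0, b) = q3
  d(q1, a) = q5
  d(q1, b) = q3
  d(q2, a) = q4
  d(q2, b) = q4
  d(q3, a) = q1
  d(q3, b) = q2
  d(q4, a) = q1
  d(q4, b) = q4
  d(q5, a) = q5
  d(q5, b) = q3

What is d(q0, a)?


Looking up transition d(q0, a)

q0


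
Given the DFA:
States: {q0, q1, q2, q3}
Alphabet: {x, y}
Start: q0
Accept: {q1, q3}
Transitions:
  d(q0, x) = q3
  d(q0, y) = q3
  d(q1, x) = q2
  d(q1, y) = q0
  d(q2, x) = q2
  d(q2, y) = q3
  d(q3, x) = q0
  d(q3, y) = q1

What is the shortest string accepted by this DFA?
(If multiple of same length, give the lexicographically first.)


BFS by string length (lex-first path to each state shown):
  len 0: q0<-""
  len 1: q3<-"x"
Found accept state at length 1.

"x"


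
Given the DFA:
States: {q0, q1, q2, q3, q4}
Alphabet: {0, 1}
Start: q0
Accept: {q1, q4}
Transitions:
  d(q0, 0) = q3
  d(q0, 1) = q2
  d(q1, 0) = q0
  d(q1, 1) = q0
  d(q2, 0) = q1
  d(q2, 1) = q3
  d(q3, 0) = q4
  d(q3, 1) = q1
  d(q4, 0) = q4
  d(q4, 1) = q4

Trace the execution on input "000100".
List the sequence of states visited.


Input: 000100
d(q0, 0) = q3
d(q3, 0) = q4
d(q4, 0) = q4
d(q4, 1) = q4
d(q4, 0) = q4
d(q4, 0) = q4


q0 -> q3 -> q4 -> q4 -> q4 -> q4 -> q4


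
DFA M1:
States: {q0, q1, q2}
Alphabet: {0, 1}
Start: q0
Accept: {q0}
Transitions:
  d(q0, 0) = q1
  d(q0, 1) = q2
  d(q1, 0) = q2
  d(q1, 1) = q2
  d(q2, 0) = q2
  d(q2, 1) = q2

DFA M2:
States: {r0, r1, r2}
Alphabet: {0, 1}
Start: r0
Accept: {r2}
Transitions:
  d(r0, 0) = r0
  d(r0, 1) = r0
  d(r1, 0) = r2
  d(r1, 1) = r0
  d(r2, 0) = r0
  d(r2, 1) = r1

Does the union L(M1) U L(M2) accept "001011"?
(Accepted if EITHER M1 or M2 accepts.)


M1: final=q2 accepted=False
M2: final=r0 accepted=False

No, union rejects (neither accepts)


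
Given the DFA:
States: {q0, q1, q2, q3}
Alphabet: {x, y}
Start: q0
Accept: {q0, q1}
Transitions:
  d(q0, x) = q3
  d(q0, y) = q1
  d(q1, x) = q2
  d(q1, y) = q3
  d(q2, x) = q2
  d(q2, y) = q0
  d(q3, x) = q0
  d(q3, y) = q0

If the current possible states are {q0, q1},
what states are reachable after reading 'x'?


Apply transition on 'x' from each current state:
  d(q0, x) = q3
  d(q1, x) = q2

{q2, q3}


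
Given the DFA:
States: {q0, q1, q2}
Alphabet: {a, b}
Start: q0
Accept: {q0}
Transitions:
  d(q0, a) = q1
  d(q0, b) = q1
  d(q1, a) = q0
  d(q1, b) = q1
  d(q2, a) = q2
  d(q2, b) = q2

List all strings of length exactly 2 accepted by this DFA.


All strings of length 2: 4 total
Accepted: 2

"aa", "ba"


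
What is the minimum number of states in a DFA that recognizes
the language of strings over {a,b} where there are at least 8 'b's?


States: count = 0, 1, ..., 7, and a final '>= 8' state.
Total: 8 + 1 = 9. Accept = '>= 8' state.

9


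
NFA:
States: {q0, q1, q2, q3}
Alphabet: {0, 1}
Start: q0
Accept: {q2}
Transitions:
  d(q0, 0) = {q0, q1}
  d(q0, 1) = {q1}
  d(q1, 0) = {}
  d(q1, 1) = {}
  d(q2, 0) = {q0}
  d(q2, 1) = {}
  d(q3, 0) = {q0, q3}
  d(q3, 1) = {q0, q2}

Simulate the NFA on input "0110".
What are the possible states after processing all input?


Start: {q0}
  --0--> {q0, q1}
  --1--> {q1}
  --1--> {}
  --0--> {}

{} (empty set, no valid transitions)


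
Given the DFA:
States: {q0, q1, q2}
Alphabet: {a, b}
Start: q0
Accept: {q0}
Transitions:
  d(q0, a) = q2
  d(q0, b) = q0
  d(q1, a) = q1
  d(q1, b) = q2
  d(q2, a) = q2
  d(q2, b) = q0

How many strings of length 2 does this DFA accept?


Enumerating all length-2 strings:
  "aa" -> q2 [reject]
  "ab" -> q0 [accept]
  "ba" -> q2 [reject]
  "bb" -> q0 [accept]

2 out of 4


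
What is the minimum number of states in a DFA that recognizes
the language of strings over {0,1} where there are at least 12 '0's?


States: count = 0, 1, ..., 11, and a final '>= 12' state.
Total: 12 + 1 = 13. Accept = '>= 12' state.

13


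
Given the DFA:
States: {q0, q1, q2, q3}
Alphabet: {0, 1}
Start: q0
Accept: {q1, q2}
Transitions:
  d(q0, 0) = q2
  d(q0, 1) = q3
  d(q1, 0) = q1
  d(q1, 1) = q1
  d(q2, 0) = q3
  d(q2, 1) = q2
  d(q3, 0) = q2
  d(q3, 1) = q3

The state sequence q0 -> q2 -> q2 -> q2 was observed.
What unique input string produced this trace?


Trace back each transition to find the symbol:
  q0 --[0]--> q2
  q2 --[1]--> q2
  q2 --[1]--> q2

"011"


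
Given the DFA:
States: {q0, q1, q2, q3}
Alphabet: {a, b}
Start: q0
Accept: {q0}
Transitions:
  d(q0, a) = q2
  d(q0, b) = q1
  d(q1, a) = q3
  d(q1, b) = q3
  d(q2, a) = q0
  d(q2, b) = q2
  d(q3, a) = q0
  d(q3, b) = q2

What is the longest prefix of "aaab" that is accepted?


Run the DFA, marking each prefix where the state is accepting:
  "" -> q0 [accept]
  "a" -> q2 [reject]
  "aa" -> q0 [accept]
  "aaa" -> q2 [reject]
  "aaab" -> q2 [reject]

"aa"


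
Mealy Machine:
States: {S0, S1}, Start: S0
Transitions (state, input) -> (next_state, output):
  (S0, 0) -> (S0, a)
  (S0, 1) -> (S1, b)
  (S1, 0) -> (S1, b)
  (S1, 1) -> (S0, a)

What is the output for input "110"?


Step-by-step:
  (S0, 1) -> (S1, b)
  (S1, 1) -> (S0, a)
  (S0, 0) -> (S0, a)

"baa"


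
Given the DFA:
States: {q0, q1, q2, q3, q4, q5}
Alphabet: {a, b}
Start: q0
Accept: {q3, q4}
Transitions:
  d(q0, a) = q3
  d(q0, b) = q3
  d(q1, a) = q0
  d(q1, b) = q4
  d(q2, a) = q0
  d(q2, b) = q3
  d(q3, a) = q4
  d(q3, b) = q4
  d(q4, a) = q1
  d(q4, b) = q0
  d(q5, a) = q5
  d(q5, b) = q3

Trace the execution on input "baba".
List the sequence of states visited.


Input: baba
d(q0, b) = q3
d(q3, a) = q4
d(q4, b) = q0
d(q0, a) = q3


q0 -> q3 -> q4 -> q0 -> q3


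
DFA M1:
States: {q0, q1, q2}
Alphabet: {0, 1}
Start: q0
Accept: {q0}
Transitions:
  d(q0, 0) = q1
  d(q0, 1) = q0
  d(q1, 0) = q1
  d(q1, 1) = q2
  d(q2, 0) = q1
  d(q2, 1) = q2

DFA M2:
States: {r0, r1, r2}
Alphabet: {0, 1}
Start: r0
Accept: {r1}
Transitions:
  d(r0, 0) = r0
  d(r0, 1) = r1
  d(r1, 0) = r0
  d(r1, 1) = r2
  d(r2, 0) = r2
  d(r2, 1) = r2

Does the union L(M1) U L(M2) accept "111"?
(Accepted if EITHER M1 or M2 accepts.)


M1: final=q0 accepted=True
M2: final=r2 accepted=False

Yes, union accepts


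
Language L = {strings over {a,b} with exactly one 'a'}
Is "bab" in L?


count('a') = 1

Yes, "bab" is in L


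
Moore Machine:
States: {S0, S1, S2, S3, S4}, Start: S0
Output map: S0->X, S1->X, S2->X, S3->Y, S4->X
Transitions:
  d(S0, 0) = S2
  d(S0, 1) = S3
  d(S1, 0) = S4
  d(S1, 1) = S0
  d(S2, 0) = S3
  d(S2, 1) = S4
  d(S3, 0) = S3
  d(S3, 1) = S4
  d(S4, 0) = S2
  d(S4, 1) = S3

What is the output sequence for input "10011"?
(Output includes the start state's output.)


Start: S0 (output X)
  --1--> S3 (output Y)
  --0--> S3 (output Y)
  --0--> S3 (output Y)
  --1--> S4 (output X)
  --1--> S3 (output Y)

"XYYYXY"


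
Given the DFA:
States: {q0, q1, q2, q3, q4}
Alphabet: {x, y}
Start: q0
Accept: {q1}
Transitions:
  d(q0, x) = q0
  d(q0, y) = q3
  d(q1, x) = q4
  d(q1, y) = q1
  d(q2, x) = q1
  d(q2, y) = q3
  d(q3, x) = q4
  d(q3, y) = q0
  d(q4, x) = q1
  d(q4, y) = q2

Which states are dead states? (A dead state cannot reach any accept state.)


Forward reachability from each state:
  q0 -> reaches accept state q1 (live)
  q1 -> reaches accept state q1 (live)
  q2 -> reaches accept state q1 (live)
  q3 -> reaches accept state q1 (live)
  q4 -> reaches accept state q1 (live)

None (all states can reach an accept state)


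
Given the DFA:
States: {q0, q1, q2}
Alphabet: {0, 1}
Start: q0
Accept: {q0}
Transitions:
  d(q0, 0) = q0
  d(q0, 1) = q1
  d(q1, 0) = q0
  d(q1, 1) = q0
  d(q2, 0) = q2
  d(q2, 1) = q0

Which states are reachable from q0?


BFS from q0:
  layer 0: {q0}
  layer 1: {q1}

{q0, q1}


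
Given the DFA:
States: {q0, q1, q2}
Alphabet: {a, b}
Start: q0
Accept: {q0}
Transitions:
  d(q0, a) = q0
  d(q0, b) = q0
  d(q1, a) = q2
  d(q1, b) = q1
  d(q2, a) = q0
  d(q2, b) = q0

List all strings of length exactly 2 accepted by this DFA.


All strings of length 2: 4 total
Accepted: 4

"aa", "ab", "ba", "bb"


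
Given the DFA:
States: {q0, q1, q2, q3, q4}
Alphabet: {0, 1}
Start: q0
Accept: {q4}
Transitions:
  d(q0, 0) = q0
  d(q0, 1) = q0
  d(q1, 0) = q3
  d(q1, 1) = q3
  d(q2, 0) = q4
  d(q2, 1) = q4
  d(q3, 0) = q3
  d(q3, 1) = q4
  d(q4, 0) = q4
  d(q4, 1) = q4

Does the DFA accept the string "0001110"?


Trace: q0 -> q0 -> q0 -> q0 -> q0 -> q0 -> q0 -> q0
Final state: q0
Accept states: {q4}

No, rejected (final state q0 is not an accept state)
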